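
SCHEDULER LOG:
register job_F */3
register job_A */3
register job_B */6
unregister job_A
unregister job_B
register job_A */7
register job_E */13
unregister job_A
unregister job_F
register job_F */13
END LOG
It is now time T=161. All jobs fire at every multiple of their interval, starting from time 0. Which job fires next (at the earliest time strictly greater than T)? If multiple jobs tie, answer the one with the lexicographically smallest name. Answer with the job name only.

Op 1: register job_F */3 -> active={job_F:*/3}
Op 2: register job_A */3 -> active={job_A:*/3, job_F:*/3}
Op 3: register job_B */6 -> active={job_A:*/3, job_B:*/6, job_F:*/3}
Op 4: unregister job_A -> active={job_B:*/6, job_F:*/3}
Op 5: unregister job_B -> active={job_F:*/3}
Op 6: register job_A */7 -> active={job_A:*/7, job_F:*/3}
Op 7: register job_E */13 -> active={job_A:*/7, job_E:*/13, job_F:*/3}
Op 8: unregister job_A -> active={job_E:*/13, job_F:*/3}
Op 9: unregister job_F -> active={job_E:*/13}
Op 10: register job_F */13 -> active={job_E:*/13, job_F:*/13}
  job_E: interval 13, next fire after T=161 is 169
  job_F: interval 13, next fire after T=161 is 169
Earliest = 169, winner (lex tiebreak) = job_E

Answer: job_E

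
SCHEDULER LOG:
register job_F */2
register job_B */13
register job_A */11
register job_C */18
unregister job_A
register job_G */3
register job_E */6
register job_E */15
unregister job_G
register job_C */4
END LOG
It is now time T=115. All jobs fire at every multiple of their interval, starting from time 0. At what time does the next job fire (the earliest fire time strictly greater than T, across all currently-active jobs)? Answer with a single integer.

Answer: 116

Derivation:
Op 1: register job_F */2 -> active={job_F:*/2}
Op 2: register job_B */13 -> active={job_B:*/13, job_F:*/2}
Op 3: register job_A */11 -> active={job_A:*/11, job_B:*/13, job_F:*/2}
Op 4: register job_C */18 -> active={job_A:*/11, job_B:*/13, job_C:*/18, job_F:*/2}
Op 5: unregister job_A -> active={job_B:*/13, job_C:*/18, job_F:*/2}
Op 6: register job_G */3 -> active={job_B:*/13, job_C:*/18, job_F:*/2, job_G:*/3}
Op 7: register job_E */6 -> active={job_B:*/13, job_C:*/18, job_E:*/6, job_F:*/2, job_G:*/3}
Op 8: register job_E */15 -> active={job_B:*/13, job_C:*/18, job_E:*/15, job_F:*/2, job_G:*/3}
Op 9: unregister job_G -> active={job_B:*/13, job_C:*/18, job_E:*/15, job_F:*/2}
Op 10: register job_C */4 -> active={job_B:*/13, job_C:*/4, job_E:*/15, job_F:*/2}
  job_B: interval 13, next fire after T=115 is 117
  job_C: interval 4, next fire after T=115 is 116
  job_E: interval 15, next fire after T=115 is 120
  job_F: interval 2, next fire after T=115 is 116
Earliest fire time = 116 (job job_C)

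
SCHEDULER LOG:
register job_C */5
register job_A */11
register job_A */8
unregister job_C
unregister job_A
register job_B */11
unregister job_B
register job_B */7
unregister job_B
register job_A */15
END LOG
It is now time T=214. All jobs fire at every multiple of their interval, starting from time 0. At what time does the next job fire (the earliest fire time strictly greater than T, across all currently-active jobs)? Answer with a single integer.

Answer: 225

Derivation:
Op 1: register job_C */5 -> active={job_C:*/5}
Op 2: register job_A */11 -> active={job_A:*/11, job_C:*/5}
Op 3: register job_A */8 -> active={job_A:*/8, job_C:*/5}
Op 4: unregister job_C -> active={job_A:*/8}
Op 5: unregister job_A -> active={}
Op 6: register job_B */11 -> active={job_B:*/11}
Op 7: unregister job_B -> active={}
Op 8: register job_B */7 -> active={job_B:*/7}
Op 9: unregister job_B -> active={}
Op 10: register job_A */15 -> active={job_A:*/15}
  job_A: interval 15, next fire after T=214 is 225
Earliest fire time = 225 (job job_A)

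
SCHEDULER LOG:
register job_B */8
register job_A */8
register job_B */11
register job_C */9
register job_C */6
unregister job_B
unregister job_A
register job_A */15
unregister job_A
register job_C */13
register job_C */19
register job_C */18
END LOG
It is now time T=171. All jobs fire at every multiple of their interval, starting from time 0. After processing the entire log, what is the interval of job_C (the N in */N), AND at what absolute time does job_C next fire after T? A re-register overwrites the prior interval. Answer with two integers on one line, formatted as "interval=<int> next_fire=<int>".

Op 1: register job_B */8 -> active={job_B:*/8}
Op 2: register job_A */8 -> active={job_A:*/8, job_B:*/8}
Op 3: register job_B */11 -> active={job_A:*/8, job_B:*/11}
Op 4: register job_C */9 -> active={job_A:*/8, job_B:*/11, job_C:*/9}
Op 5: register job_C */6 -> active={job_A:*/8, job_B:*/11, job_C:*/6}
Op 6: unregister job_B -> active={job_A:*/8, job_C:*/6}
Op 7: unregister job_A -> active={job_C:*/6}
Op 8: register job_A */15 -> active={job_A:*/15, job_C:*/6}
Op 9: unregister job_A -> active={job_C:*/6}
Op 10: register job_C */13 -> active={job_C:*/13}
Op 11: register job_C */19 -> active={job_C:*/19}
Op 12: register job_C */18 -> active={job_C:*/18}
Final interval of job_C = 18
Next fire of job_C after T=171: (171//18+1)*18 = 180

Answer: interval=18 next_fire=180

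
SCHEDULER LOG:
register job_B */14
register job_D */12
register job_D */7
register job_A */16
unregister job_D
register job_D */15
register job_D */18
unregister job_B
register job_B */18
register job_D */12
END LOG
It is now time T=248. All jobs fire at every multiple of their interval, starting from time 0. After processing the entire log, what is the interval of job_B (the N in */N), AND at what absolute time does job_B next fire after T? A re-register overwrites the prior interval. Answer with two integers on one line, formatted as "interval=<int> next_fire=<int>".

Answer: interval=18 next_fire=252

Derivation:
Op 1: register job_B */14 -> active={job_B:*/14}
Op 2: register job_D */12 -> active={job_B:*/14, job_D:*/12}
Op 3: register job_D */7 -> active={job_B:*/14, job_D:*/7}
Op 4: register job_A */16 -> active={job_A:*/16, job_B:*/14, job_D:*/7}
Op 5: unregister job_D -> active={job_A:*/16, job_B:*/14}
Op 6: register job_D */15 -> active={job_A:*/16, job_B:*/14, job_D:*/15}
Op 7: register job_D */18 -> active={job_A:*/16, job_B:*/14, job_D:*/18}
Op 8: unregister job_B -> active={job_A:*/16, job_D:*/18}
Op 9: register job_B */18 -> active={job_A:*/16, job_B:*/18, job_D:*/18}
Op 10: register job_D */12 -> active={job_A:*/16, job_B:*/18, job_D:*/12}
Final interval of job_B = 18
Next fire of job_B after T=248: (248//18+1)*18 = 252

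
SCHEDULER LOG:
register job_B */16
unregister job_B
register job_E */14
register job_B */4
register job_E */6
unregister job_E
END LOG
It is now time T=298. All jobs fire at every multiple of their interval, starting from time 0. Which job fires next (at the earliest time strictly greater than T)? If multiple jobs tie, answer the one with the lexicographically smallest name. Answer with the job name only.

Op 1: register job_B */16 -> active={job_B:*/16}
Op 2: unregister job_B -> active={}
Op 3: register job_E */14 -> active={job_E:*/14}
Op 4: register job_B */4 -> active={job_B:*/4, job_E:*/14}
Op 5: register job_E */6 -> active={job_B:*/4, job_E:*/6}
Op 6: unregister job_E -> active={job_B:*/4}
  job_B: interval 4, next fire after T=298 is 300
Earliest = 300, winner (lex tiebreak) = job_B

Answer: job_B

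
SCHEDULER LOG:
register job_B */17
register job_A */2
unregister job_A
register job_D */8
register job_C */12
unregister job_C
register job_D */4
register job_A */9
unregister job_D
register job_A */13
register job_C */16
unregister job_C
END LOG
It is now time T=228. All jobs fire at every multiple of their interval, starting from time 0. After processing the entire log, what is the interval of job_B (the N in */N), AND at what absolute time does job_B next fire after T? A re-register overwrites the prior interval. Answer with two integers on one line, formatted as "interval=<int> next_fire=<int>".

Op 1: register job_B */17 -> active={job_B:*/17}
Op 2: register job_A */2 -> active={job_A:*/2, job_B:*/17}
Op 3: unregister job_A -> active={job_B:*/17}
Op 4: register job_D */8 -> active={job_B:*/17, job_D:*/8}
Op 5: register job_C */12 -> active={job_B:*/17, job_C:*/12, job_D:*/8}
Op 6: unregister job_C -> active={job_B:*/17, job_D:*/8}
Op 7: register job_D */4 -> active={job_B:*/17, job_D:*/4}
Op 8: register job_A */9 -> active={job_A:*/9, job_B:*/17, job_D:*/4}
Op 9: unregister job_D -> active={job_A:*/9, job_B:*/17}
Op 10: register job_A */13 -> active={job_A:*/13, job_B:*/17}
Op 11: register job_C */16 -> active={job_A:*/13, job_B:*/17, job_C:*/16}
Op 12: unregister job_C -> active={job_A:*/13, job_B:*/17}
Final interval of job_B = 17
Next fire of job_B after T=228: (228//17+1)*17 = 238

Answer: interval=17 next_fire=238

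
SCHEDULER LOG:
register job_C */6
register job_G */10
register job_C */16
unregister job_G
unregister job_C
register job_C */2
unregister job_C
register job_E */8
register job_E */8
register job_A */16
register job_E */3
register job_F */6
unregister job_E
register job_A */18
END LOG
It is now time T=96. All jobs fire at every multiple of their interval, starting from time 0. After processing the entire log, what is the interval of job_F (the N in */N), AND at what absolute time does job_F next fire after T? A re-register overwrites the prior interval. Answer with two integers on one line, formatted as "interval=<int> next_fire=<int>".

Op 1: register job_C */6 -> active={job_C:*/6}
Op 2: register job_G */10 -> active={job_C:*/6, job_G:*/10}
Op 3: register job_C */16 -> active={job_C:*/16, job_G:*/10}
Op 4: unregister job_G -> active={job_C:*/16}
Op 5: unregister job_C -> active={}
Op 6: register job_C */2 -> active={job_C:*/2}
Op 7: unregister job_C -> active={}
Op 8: register job_E */8 -> active={job_E:*/8}
Op 9: register job_E */8 -> active={job_E:*/8}
Op 10: register job_A */16 -> active={job_A:*/16, job_E:*/8}
Op 11: register job_E */3 -> active={job_A:*/16, job_E:*/3}
Op 12: register job_F */6 -> active={job_A:*/16, job_E:*/3, job_F:*/6}
Op 13: unregister job_E -> active={job_A:*/16, job_F:*/6}
Op 14: register job_A */18 -> active={job_A:*/18, job_F:*/6}
Final interval of job_F = 6
Next fire of job_F after T=96: (96//6+1)*6 = 102

Answer: interval=6 next_fire=102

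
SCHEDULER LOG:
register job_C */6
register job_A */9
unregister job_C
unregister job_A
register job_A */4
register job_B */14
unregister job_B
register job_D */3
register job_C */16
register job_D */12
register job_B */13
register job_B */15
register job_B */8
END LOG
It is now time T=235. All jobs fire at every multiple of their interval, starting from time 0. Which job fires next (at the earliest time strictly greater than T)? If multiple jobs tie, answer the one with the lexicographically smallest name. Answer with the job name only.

Op 1: register job_C */6 -> active={job_C:*/6}
Op 2: register job_A */9 -> active={job_A:*/9, job_C:*/6}
Op 3: unregister job_C -> active={job_A:*/9}
Op 4: unregister job_A -> active={}
Op 5: register job_A */4 -> active={job_A:*/4}
Op 6: register job_B */14 -> active={job_A:*/4, job_B:*/14}
Op 7: unregister job_B -> active={job_A:*/4}
Op 8: register job_D */3 -> active={job_A:*/4, job_D:*/3}
Op 9: register job_C */16 -> active={job_A:*/4, job_C:*/16, job_D:*/3}
Op 10: register job_D */12 -> active={job_A:*/4, job_C:*/16, job_D:*/12}
Op 11: register job_B */13 -> active={job_A:*/4, job_B:*/13, job_C:*/16, job_D:*/12}
Op 12: register job_B */15 -> active={job_A:*/4, job_B:*/15, job_C:*/16, job_D:*/12}
Op 13: register job_B */8 -> active={job_A:*/4, job_B:*/8, job_C:*/16, job_D:*/12}
  job_A: interval 4, next fire after T=235 is 236
  job_B: interval 8, next fire after T=235 is 240
  job_C: interval 16, next fire after T=235 is 240
  job_D: interval 12, next fire after T=235 is 240
Earliest = 236, winner (lex tiebreak) = job_A

Answer: job_A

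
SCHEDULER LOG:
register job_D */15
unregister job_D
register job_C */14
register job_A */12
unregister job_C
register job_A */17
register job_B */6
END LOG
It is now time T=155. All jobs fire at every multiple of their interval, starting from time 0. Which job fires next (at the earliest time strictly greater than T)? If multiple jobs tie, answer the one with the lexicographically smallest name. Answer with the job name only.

Op 1: register job_D */15 -> active={job_D:*/15}
Op 2: unregister job_D -> active={}
Op 3: register job_C */14 -> active={job_C:*/14}
Op 4: register job_A */12 -> active={job_A:*/12, job_C:*/14}
Op 5: unregister job_C -> active={job_A:*/12}
Op 6: register job_A */17 -> active={job_A:*/17}
Op 7: register job_B */6 -> active={job_A:*/17, job_B:*/6}
  job_A: interval 17, next fire after T=155 is 170
  job_B: interval 6, next fire after T=155 is 156
Earliest = 156, winner (lex tiebreak) = job_B

Answer: job_B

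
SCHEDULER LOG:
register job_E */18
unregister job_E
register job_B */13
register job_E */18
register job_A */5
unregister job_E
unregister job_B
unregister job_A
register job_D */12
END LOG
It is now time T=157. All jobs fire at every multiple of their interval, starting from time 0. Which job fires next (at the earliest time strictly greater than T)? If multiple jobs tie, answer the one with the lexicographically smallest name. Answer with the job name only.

Op 1: register job_E */18 -> active={job_E:*/18}
Op 2: unregister job_E -> active={}
Op 3: register job_B */13 -> active={job_B:*/13}
Op 4: register job_E */18 -> active={job_B:*/13, job_E:*/18}
Op 5: register job_A */5 -> active={job_A:*/5, job_B:*/13, job_E:*/18}
Op 6: unregister job_E -> active={job_A:*/5, job_B:*/13}
Op 7: unregister job_B -> active={job_A:*/5}
Op 8: unregister job_A -> active={}
Op 9: register job_D */12 -> active={job_D:*/12}
  job_D: interval 12, next fire after T=157 is 168
Earliest = 168, winner (lex tiebreak) = job_D

Answer: job_D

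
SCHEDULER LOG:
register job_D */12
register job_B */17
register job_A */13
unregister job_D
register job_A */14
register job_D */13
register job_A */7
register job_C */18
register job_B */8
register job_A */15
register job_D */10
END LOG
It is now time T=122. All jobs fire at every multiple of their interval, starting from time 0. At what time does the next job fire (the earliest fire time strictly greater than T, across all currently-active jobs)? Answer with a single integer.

Answer: 126

Derivation:
Op 1: register job_D */12 -> active={job_D:*/12}
Op 2: register job_B */17 -> active={job_B:*/17, job_D:*/12}
Op 3: register job_A */13 -> active={job_A:*/13, job_B:*/17, job_D:*/12}
Op 4: unregister job_D -> active={job_A:*/13, job_B:*/17}
Op 5: register job_A */14 -> active={job_A:*/14, job_B:*/17}
Op 6: register job_D */13 -> active={job_A:*/14, job_B:*/17, job_D:*/13}
Op 7: register job_A */7 -> active={job_A:*/7, job_B:*/17, job_D:*/13}
Op 8: register job_C */18 -> active={job_A:*/7, job_B:*/17, job_C:*/18, job_D:*/13}
Op 9: register job_B */8 -> active={job_A:*/7, job_B:*/8, job_C:*/18, job_D:*/13}
Op 10: register job_A */15 -> active={job_A:*/15, job_B:*/8, job_C:*/18, job_D:*/13}
Op 11: register job_D */10 -> active={job_A:*/15, job_B:*/8, job_C:*/18, job_D:*/10}
  job_A: interval 15, next fire after T=122 is 135
  job_B: interval 8, next fire after T=122 is 128
  job_C: interval 18, next fire after T=122 is 126
  job_D: interval 10, next fire after T=122 is 130
Earliest fire time = 126 (job job_C)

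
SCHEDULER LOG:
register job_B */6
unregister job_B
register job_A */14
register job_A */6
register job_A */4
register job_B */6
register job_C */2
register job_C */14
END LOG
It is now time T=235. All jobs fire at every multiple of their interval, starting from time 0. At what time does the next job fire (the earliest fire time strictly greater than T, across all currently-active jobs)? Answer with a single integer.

Answer: 236

Derivation:
Op 1: register job_B */6 -> active={job_B:*/6}
Op 2: unregister job_B -> active={}
Op 3: register job_A */14 -> active={job_A:*/14}
Op 4: register job_A */6 -> active={job_A:*/6}
Op 5: register job_A */4 -> active={job_A:*/4}
Op 6: register job_B */6 -> active={job_A:*/4, job_B:*/6}
Op 7: register job_C */2 -> active={job_A:*/4, job_B:*/6, job_C:*/2}
Op 8: register job_C */14 -> active={job_A:*/4, job_B:*/6, job_C:*/14}
  job_A: interval 4, next fire after T=235 is 236
  job_B: interval 6, next fire after T=235 is 240
  job_C: interval 14, next fire after T=235 is 238
Earliest fire time = 236 (job job_A)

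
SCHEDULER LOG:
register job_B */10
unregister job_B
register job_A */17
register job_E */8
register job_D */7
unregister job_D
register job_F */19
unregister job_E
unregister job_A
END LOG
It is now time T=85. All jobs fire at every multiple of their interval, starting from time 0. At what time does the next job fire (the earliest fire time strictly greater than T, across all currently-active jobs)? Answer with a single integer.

Answer: 95

Derivation:
Op 1: register job_B */10 -> active={job_B:*/10}
Op 2: unregister job_B -> active={}
Op 3: register job_A */17 -> active={job_A:*/17}
Op 4: register job_E */8 -> active={job_A:*/17, job_E:*/8}
Op 5: register job_D */7 -> active={job_A:*/17, job_D:*/7, job_E:*/8}
Op 6: unregister job_D -> active={job_A:*/17, job_E:*/8}
Op 7: register job_F */19 -> active={job_A:*/17, job_E:*/8, job_F:*/19}
Op 8: unregister job_E -> active={job_A:*/17, job_F:*/19}
Op 9: unregister job_A -> active={job_F:*/19}
  job_F: interval 19, next fire after T=85 is 95
Earliest fire time = 95 (job job_F)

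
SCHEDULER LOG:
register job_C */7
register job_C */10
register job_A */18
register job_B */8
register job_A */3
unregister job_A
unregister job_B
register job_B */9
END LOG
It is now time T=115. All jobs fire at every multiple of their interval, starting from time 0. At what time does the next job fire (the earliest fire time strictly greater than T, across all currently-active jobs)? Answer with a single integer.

Op 1: register job_C */7 -> active={job_C:*/7}
Op 2: register job_C */10 -> active={job_C:*/10}
Op 3: register job_A */18 -> active={job_A:*/18, job_C:*/10}
Op 4: register job_B */8 -> active={job_A:*/18, job_B:*/8, job_C:*/10}
Op 5: register job_A */3 -> active={job_A:*/3, job_B:*/8, job_C:*/10}
Op 6: unregister job_A -> active={job_B:*/8, job_C:*/10}
Op 7: unregister job_B -> active={job_C:*/10}
Op 8: register job_B */9 -> active={job_B:*/9, job_C:*/10}
  job_B: interval 9, next fire after T=115 is 117
  job_C: interval 10, next fire after T=115 is 120
Earliest fire time = 117 (job job_B)

Answer: 117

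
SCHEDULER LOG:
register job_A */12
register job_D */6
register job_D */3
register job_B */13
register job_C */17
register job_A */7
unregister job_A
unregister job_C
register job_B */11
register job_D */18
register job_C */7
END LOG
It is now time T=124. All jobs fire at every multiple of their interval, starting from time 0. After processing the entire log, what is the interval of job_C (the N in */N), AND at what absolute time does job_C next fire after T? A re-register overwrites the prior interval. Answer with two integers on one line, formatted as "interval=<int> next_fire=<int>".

Op 1: register job_A */12 -> active={job_A:*/12}
Op 2: register job_D */6 -> active={job_A:*/12, job_D:*/6}
Op 3: register job_D */3 -> active={job_A:*/12, job_D:*/3}
Op 4: register job_B */13 -> active={job_A:*/12, job_B:*/13, job_D:*/3}
Op 5: register job_C */17 -> active={job_A:*/12, job_B:*/13, job_C:*/17, job_D:*/3}
Op 6: register job_A */7 -> active={job_A:*/7, job_B:*/13, job_C:*/17, job_D:*/3}
Op 7: unregister job_A -> active={job_B:*/13, job_C:*/17, job_D:*/3}
Op 8: unregister job_C -> active={job_B:*/13, job_D:*/3}
Op 9: register job_B */11 -> active={job_B:*/11, job_D:*/3}
Op 10: register job_D */18 -> active={job_B:*/11, job_D:*/18}
Op 11: register job_C */7 -> active={job_B:*/11, job_C:*/7, job_D:*/18}
Final interval of job_C = 7
Next fire of job_C after T=124: (124//7+1)*7 = 126

Answer: interval=7 next_fire=126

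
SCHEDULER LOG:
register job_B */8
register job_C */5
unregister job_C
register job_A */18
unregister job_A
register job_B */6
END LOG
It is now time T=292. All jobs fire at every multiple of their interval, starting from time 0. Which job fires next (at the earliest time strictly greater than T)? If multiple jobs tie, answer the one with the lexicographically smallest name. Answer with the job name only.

Answer: job_B

Derivation:
Op 1: register job_B */8 -> active={job_B:*/8}
Op 2: register job_C */5 -> active={job_B:*/8, job_C:*/5}
Op 3: unregister job_C -> active={job_B:*/8}
Op 4: register job_A */18 -> active={job_A:*/18, job_B:*/8}
Op 5: unregister job_A -> active={job_B:*/8}
Op 6: register job_B */6 -> active={job_B:*/6}
  job_B: interval 6, next fire after T=292 is 294
Earliest = 294, winner (lex tiebreak) = job_B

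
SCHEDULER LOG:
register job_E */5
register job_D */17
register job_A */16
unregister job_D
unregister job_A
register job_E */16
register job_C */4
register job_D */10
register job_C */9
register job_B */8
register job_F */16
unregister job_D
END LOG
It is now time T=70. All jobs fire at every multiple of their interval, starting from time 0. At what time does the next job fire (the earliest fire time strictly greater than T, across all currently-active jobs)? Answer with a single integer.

Op 1: register job_E */5 -> active={job_E:*/5}
Op 2: register job_D */17 -> active={job_D:*/17, job_E:*/5}
Op 3: register job_A */16 -> active={job_A:*/16, job_D:*/17, job_E:*/5}
Op 4: unregister job_D -> active={job_A:*/16, job_E:*/5}
Op 5: unregister job_A -> active={job_E:*/5}
Op 6: register job_E */16 -> active={job_E:*/16}
Op 7: register job_C */4 -> active={job_C:*/4, job_E:*/16}
Op 8: register job_D */10 -> active={job_C:*/4, job_D:*/10, job_E:*/16}
Op 9: register job_C */9 -> active={job_C:*/9, job_D:*/10, job_E:*/16}
Op 10: register job_B */8 -> active={job_B:*/8, job_C:*/9, job_D:*/10, job_E:*/16}
Op 11: register job_F */16 -> active={job_B:*/8, job_C:*/9, job_D:*/10, job_E:*/16, job_F:*/16}
Op 12: unregister job_D -> active={job_B:*/8, job_C:*/9, job_E:*/16, job_F:*/16}
  job_B: interval 8, next fire after T=70 is 72
  job_C: interval 9, next fire after T=70 is 72
  job_E: interval 16, next fire after T=70 is 80
  job_F: interval 16, next fire after T=70 is 80
Earliest fire time = 72 (job job_B)

Answer: 72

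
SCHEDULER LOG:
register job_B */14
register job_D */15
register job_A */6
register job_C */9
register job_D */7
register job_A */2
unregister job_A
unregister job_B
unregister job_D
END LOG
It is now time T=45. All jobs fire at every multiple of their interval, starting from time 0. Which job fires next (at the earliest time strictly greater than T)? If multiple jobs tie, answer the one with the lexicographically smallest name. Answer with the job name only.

Op 1: register job_B */14 -> active={job_B:*/14}
Op 2: register job_D */15 -> active={job_B:*/14, job_D:*/15}
Op 3: register job_A */6 -> active={job_A:*/6, job_B:*/14, job_D:*/15}
Op 4: register job_C */9 -> active={job_A:*/6, job_B:*/14, job_C:*/9, job_D:*/15}
Op 5: register job_D */7 -> active={job_A:*/6, job_B:*/14, job_C:*/9, job_D:*/7}
Op 6: register job_A */2 -> active={job_A:*/2, job_B:*/14, job_C:*/9, job_D:*/7}
Op 7: unregister job_A -> active={job_B:*/14, job_C:*/9, job_D:*/7}
Op 8: unregister job_B -> active={job_C:*/9, job_D:*/7}
Op 9: unregister job_D -> active={job_C:*/9}
  job_C: interval 9, next fire after T=45 is 54
Earliest = 54, winner (lex tiebreak) = job_C

Answer: job_C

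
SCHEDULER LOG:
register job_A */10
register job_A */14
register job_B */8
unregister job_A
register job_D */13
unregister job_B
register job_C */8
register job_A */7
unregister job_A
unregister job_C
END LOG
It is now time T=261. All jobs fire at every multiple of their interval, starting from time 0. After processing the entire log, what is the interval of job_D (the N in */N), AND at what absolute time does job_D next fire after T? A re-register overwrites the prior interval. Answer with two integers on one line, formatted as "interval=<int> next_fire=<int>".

Answer: interval=13 next_fire=273

Derivation:
Op 1: register job_A */10 -> active={job_A:*/10}
Op 2: register job_A */14 -> active={job_A:*/14}
Op 3: register job_B */8 -> active={job_A:*/14, job_B:*/8}
Op 4: unregister job_A -> active={job_B:*/8}
Op 5: register job_D */13 -> active={job_B:*/8, job_D:*/13}
Op 6: unregister job_B -> active={job_D:*/13}
Op 7: register job_C */8 -> active={job_C:*/8, job_D:*/13}
Op 8: register job_A */7 -> active={job_A:*/7, job_C:*/8, job_D:*/13}
Op 9: unregister job_A -> active={job_C:*/8, job_D:*/13}
Op 10: unregister job_C -> active={job_D:*/13}
Final interval of job_D = 13
Next fire of job_D after T=261: (261//13+1)*13 = 273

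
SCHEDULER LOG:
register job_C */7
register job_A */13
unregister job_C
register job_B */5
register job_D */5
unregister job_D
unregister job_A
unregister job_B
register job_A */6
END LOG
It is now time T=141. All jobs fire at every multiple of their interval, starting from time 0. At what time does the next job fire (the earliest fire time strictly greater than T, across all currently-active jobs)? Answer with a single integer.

Answer: 144

Derivation:
Op 1: register job_C */7 -> active={job_C:*/7}
Op 2: register job_A */13 -> active={job_A:*/13, job_C:*/7}
Op 3: unregister job_C -> active={job_A:*/13}
Op 4: register job_B */5 -> active={job_A:*/13, job_B:*/5}
Op 5: register job_D */5 -> active={job_A:*/13, job_B:*/5, job_D:*/5}
Op 6: unregister job_D -> active={job_A:*/13, job_B:*/5}
Op 7: unregister job_A -> active={job_B:*/5}
Op 8: unregister job_B -> active={}
Op 9: register job_A */6 -> active={job_A:*/6}
  job_A: interval 6, next fire after T=141 is 144
Earliest fire time = 144 (job job_A)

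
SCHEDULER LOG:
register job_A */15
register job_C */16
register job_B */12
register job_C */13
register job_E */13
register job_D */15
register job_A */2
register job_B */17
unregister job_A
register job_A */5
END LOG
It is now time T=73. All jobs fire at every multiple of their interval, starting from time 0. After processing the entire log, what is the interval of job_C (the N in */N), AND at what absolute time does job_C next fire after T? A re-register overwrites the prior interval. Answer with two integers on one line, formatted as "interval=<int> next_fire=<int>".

Op 1: register job_A */15 -> active={job_A:*/15}
Op 2: register job_C */16 -> active={job_A:*/15, job_C:*/16}
Op 3: register job_B */12 -> active={job_A:*/15, job_B:*/12, job_C:*/16}
Op 4: register job_C */13 -> active={job_A:*/15, job_B:*/12, job_C:*/13}
Op 5: register job_E */13 -> active={job_A:*/15, job_B:*/12, job_C:*/13, job_E:*/13}
Op 6: register job_D */15 -> active={job_A:*/15, job_B:*/12, job_C:*/13, job_D:*/15, job_E:*/13}
Op 7: register job_A */2 -> active={job_A:*/2, job_B:*/12, job_C:*/13, job_D:*/15, job_E:*/13}
Op 8: register job_B */17 -> active={job_A:*/2, job_B:*/17, job_C:*/13, job_D:*/15, job_E:*/13}
Op 9: unregister job_A -> active={job_B:*/17, job_C:*/13, job_D:*/15, job_E:*/13}
Op 10: register job_A */5 -> active={job_A:*/5, job_B:*/17, job_C:*/13, job_D:*/15, job_E:*/13}
Final interval of job_C = 13
Next fire of job_C after T=73: (73//13+1)*13 = 78

Answer: interval=13 next_fire=78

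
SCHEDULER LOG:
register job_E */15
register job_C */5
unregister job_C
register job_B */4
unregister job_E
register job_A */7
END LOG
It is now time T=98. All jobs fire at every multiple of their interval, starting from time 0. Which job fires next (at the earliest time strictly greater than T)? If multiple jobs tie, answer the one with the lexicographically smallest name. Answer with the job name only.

Op 1: register job_E */15 -> active={job_E:*/15}
Op 2: register job_C */5 -> active={job_C:*/5, job_E:*/15}
Op 3: unregister job_C -> active={job_E:*/15}
Op 4: register job_B */4 -> active={job_B:*/4, job_E:*/15}
Op 5: unregister job_E -> active={job_B:*/4}
Op 6: register job_A */7 -> active={job_A:*/7, job_B:*/4}
  job_A: interval 7, next fire after T=98 is 105
  job_B: interval 4, next fire after T=98 is 100
Earliest = 100, winner (lex tiebreak) = job_B

Answer: job_B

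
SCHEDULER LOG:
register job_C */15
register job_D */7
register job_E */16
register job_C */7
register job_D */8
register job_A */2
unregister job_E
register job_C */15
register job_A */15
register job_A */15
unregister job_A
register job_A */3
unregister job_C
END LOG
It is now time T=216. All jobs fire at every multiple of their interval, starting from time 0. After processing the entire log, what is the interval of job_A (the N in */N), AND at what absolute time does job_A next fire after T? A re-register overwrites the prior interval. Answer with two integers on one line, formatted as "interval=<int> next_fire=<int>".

Op 1: register job_C */15 -> active={job_C:*/15}
Op 2: register job_D */7 -> active={job_C:*/15, job_D:*/7}
Op 3: register job_E */16 -> active={job_C:*/15, job_D:*/7, job_E:*/16}
Op 4: register job_C */7 -> active={job_C:*/7, job_D:*/7, job_E:*/16}
Op 5: register job_D */8 -> active={job_C:*/7, job_D:*/8, job_E:*/16}
Op 6: register job_A */2 -> active={job_A:*/2, job_C:*/7, job_D:*/8, job_E:*/16}
Op 7: unregister job_E -> active={job_A:*/2, job_C:*/7, job_D:*/8}
Op 8: register job_C */15 -> active={job_A:*/2, job_C:*/15, job_D:*/8}
Op 9: register job_A */15 -> active={job_A:*/15, job_C:*/15, job_D:*/8}
Op 10: register job_A */15 -> active={job_A:*/15, job_C:*/15, job_D:*/8}
Op 11: unregister job_A -> active={job_C:*/15, job_D:*/8}
Op 12: register job_A */3 -> active={job_A:*/3, job_C:*/15, job_D:*/8}
Op 13: unregister job_C -> active={job_A:*/3, job_D:*/8}
Final interval of job_A = 3
Next fire of job_A after T=216: (216//3+1)*3 = 219

Answer: interval=3 next_fire=219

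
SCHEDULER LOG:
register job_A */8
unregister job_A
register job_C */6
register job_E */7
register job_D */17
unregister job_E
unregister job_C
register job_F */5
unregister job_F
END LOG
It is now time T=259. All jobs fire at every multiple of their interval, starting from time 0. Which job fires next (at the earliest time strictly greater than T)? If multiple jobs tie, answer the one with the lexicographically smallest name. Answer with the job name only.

Op 1: register job_A */8 -> active={job_A:*/8}
Op 2: unregister job_A -> active={}
Op 3: register job_C */6 -> active={job_C:*/6}
Op 4: register job_E */7 -> active={job_C:*/6, job_E:*/7}
Op 5: register job_D */17 -> active={job_C:*/6, job_D:*/17, job_E:*/7}
Op 6: unregister job_E -> active={job_C:*/6, job_D:*/17}
Op 7: unregister job_C -> active={job_D:*/17}
Op 8: register job_F */5 -> active={job_D:*/17, job_F:*/5}
Op 9: unregister job_F -> active={job_D:*/17}
  job_D: interval 17, next fire after T=259 is 272
Earliest = 272, winner (lex tiebreak) = job_D

Answer: job_D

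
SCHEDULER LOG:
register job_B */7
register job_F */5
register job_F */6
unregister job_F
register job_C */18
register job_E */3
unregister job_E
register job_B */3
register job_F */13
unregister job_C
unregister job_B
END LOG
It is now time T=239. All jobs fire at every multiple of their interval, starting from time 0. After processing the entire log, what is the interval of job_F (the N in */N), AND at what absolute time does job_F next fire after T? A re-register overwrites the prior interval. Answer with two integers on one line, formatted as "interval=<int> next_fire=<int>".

Answer: interval=13 next_fire=247

Derivation:
Op 1: register job_B */7 -> active={job_B:*/7}
Op 2: register job_F */5 -> active={job_B:*/7, job_F:*/5}
Op 3: register job_F */6 -> active={job_B:*/7, job_F:*/6}
Op 4: unregister job_F -> active={job_B:*/7}
Op 5: register job_C */18 -> active={job_B:*/7, job_C:*/18}
Op 6: register job_E */3 -> active={job_B:*/7, job_C:*/18, job_E:*/3}
Op 7: unregister job_E -> active={job_B:*/7, job_C:*/18}
Op 8: register job_B */3 -> active={job_B:*/3, job_C:*/18}
Op 9: register job_F */13 -> active={job_B:*/3, job_C:*/18, job_F:*/13}
Op 10: unregister job_C -> active={job_B:*/3, job_F:*/13}
Op 11: unregister job_B -> active={job_F:*/13}
Final interval of job_F = 13
Next fire of job_F after T=239: (239//13+1)*13 = 247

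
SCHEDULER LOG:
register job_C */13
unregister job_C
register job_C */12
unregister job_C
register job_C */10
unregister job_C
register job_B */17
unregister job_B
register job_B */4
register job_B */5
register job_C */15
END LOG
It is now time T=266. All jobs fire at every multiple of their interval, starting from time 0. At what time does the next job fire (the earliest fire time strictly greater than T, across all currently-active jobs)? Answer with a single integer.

Answer: 270

Derivation:
Op 1: register job_C */13 -> active={job_C:*/13}
Op 2: unregister job_C -> active={}
Op 3: register job_C */12 -> active={job_C:*/12}
Op 4: unregister job_C -> active={}
Op 5: register job_C */10 -> active={job_C:*/10}
Op 6: unregister job_C -> active={}
Op 7: register job_B */17 -> active={job_B:*/17}
Op 8: unregister job_B -> active={}
Op 9: register job_B */4 -> active={job_B:*/4}
Op 10: register job_B */5 -> active={job_B:*/5}
Op 11: register job_C */15 -> active={job_B:*/5, job_C:*/15}
  job_B: interval 5, next fire after T=266 is 270
  job_C: interval 15, next fire after T=266 is 270
Earliest fire time = 270 (job job_B)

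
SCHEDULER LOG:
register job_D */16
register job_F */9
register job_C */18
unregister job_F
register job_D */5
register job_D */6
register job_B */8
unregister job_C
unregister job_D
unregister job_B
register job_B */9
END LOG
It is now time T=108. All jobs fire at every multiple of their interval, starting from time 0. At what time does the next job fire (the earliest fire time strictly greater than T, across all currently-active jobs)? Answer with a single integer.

Answer: 117

Derivation:
Op 1: register job_D */16 -> active={job_D:*/16}
Op 2: register job_F */9 -> active={job_D:*/16, job_F:*/9}
Op 3: register job_C */18 -> active={job_C:*/18, job_D:*/16, job_F:*/9}
Op 4: unregister job_F -> active={job_C:*/18, job_D:*/16}
Op 5: register job_D */5 -> active={job_C:*/18, job_D:*/5}
Op 6: register job_D */6 -> active={job_C:*/18, job_D:*/6}
Op 7: register job_B */8 -> active={job_B:*/8, job_C:*/18, job_D:*/6}
Op 8: unregister job_C -> active={job_B:*/8, job_D:*/6}
Op 9: unregister job_D -> active={job_B:*/8}
Op 10: unregister job_B -> active={}
Op 11: register job_B */9 -> active={job_B:*/9}
  job_B: interval 9, next fire after T=108 is 117
Earliest fire time = 117 (job job_B)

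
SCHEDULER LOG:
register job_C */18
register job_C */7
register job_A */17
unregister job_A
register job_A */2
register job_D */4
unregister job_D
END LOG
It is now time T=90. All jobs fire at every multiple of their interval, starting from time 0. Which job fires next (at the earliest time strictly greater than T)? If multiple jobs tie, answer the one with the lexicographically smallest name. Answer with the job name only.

Op 1: register job_C */18 -> active={job_C:*/18}
Op 2: register job_C */7 -> active={job_C:*/7}
Op 3: register job_A */17 -> active={job_A:*/17, job_C:*/7}
Op 4: unregister job_A -> active={job_C:*/7}
Op 5: register job_A */2 -> active={job_A:*/2, job_C:*/7}
Op 6: register job_D */4 -> active={job_A:*/2, job_C:*/7, job_D:*/4}
Op 7: unregister job_D -> active={job_A:*/2, job_C:*/7}
  job_A: interval 2, next fire after T=90 is 92
  job_C: interval 7, next fire after T=90 is 91
Earliest = 91, winner (lex tiebreak) = job_C

Answer: job_C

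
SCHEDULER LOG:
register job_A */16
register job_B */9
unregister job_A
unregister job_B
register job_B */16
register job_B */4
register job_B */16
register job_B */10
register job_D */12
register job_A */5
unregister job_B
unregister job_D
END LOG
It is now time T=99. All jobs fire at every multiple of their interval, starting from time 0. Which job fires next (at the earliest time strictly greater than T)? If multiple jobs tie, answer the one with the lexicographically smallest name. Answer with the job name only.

Answer: job_A

Derivation:
Op 1: register job_A */16 -> active={job_A:*/16}
Op 2: register job_B */9 -> active={job_A:*/16, job_B:*/9}
Op 3: unregister job_A -> active={job_B:*/9}
Op 4: unregister job_B -> active={}
Op 5: register job_B */16 -> active={job_B:*/16}
Op 6: register job_B */4 -> active={job_B:*/4}
Op 7: register job_B */16 -> active={job_B:*/16}
Op 8: register job_B */10 -> active={job_B:*/10}
Op 9: register job_D */12 -> active={job_B:*/10, job_D:*/12}
Op 10: register job_A */5 -> active={job_A:*/5, job_B:*/10, job_D:*/12}
Op 11: unregister job_B -> active={job_A:*/5, job_D:*/12}
Op 12: unregister job_D -> active={job_A:*/5}
  job_A: interval 5, next fire after T=99 is 100
Earliest = 100, winner (lex tiebreak) = job_A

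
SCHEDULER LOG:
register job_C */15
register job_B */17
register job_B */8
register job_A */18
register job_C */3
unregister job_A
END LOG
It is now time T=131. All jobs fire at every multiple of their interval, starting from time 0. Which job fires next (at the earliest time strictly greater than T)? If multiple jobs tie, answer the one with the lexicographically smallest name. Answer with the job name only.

Op 1: register job_C */15 -> active={job_C:*/15}
Op 2: register job_B */17 -> active={job_B:*/17, job_C:*/15}
Op 3: register job_B */8 -> active={job_B:*/8, job_C:*/15}
Op 4: register job_A */18 -> active={job_A:*/18, job_B:*/8, job_C:*/15}
Op 5: register job_C */3 -> active={job_A:*/18, job_B:*/8, job_C:*/3}
Op 6: unregister job_A -> active={job_B:*/8, job_C:*/3}
  job_B: interval 8, next fire after T=131 is 136
  job_C: interval 3, next fire after T=131 is 132
Earliest = 132, winner (lex tiebreak) = job_C

Answer: job_C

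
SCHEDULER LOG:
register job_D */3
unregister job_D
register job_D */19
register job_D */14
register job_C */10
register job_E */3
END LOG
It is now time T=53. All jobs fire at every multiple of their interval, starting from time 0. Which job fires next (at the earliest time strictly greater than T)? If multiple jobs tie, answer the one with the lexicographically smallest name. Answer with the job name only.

Op 1: register job_D */3 -> active={job_D:*/3}
Op 2: unregister job_D -> active={}
Op 3: register job_D */19 -> active={job_D:*/19}
Op 4: register job_D */14 -> active={job_D:*/14}
Op 5: register job_C */10 -> active={job_C:*/10, job_D:*/14}
Op 6: register job_E */3 -> active={job_C:*/10, job_D:*/14, job_E:*/3}
  job_C: interval 10, next fire after T=53 is 60
  job_D: interval 14, next fire after T=53 is 56
  job_E: interval 3, next fire after T=53 is 54
Earliest = 54, winner (lex tiebreak) = job_E

Answer: job_E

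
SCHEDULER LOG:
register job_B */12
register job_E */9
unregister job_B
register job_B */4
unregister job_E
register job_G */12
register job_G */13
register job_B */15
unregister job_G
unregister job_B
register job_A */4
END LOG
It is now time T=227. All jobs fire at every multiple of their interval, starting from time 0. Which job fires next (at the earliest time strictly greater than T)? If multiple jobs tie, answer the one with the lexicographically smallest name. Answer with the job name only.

Answer: job_A

Derivation:
Op 1: register job_B */12 -> active={job_B:*/12}
Op 2: register job_E */9 -> active={job_B:*/12, job_E:*/9}
Op 3: unregister job_B -> active={job_E:*/9}
Op 4: register job_B */4 -> active={job_B:*/4, job_E:*/9}
Op 5: unregister job_E -> active={job_B:*/4}
Op 6: register job_G */12 -> active={job_B:*/4, job_G:*/12}
Op 7: register job_G */13 -> active={job_B:*/4, job_G:*/13}
Op 8: register job_B */15 -> active={job_B:*/15, job_G:*/13}
Op 9: unregister job_G -> active={job_B:*/15}
Op 10: unregister job_B -> active={}
Op 11: register job_A */4 -> active={job_A:*/4}
  job_A: interval 4, next fire after T=227 is 228
Earliest = 228, winner (lex tiebreak) = job_A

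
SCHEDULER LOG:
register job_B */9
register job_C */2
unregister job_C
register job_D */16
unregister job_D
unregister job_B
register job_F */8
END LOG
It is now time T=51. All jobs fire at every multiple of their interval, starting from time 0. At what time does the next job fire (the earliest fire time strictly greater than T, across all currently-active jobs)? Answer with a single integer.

Answer: 56

Derivation:
Op 1: register job_B */9 -> active={job_B:*/9}
Op 2: register job_C */2 -> active={job_B:*/9, job_C:*/2}
Op 3: unregister job_C -> active={job_B:*/9}
Op 4: register job_D */16 -> active={job_B:*/9, job_D:*/16}
Op 5: unregister job_D -> active={job_B:*/9}
Op 6: unregister job_B -> active={}
Op 7: register job_F */8 -> active={job_F:*/8}
  job_F: interval 8, next fire after T=51 is 56
Earliest fire time = 56 (job job_F)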